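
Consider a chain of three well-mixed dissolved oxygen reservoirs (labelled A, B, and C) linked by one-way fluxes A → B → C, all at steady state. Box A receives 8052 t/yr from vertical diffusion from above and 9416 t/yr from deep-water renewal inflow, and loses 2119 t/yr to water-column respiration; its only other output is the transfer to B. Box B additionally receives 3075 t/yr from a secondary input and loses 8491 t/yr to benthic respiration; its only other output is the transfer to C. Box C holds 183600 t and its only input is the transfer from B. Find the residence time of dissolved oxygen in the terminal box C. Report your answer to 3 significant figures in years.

Box A: F(A→B) = (8052 + 9416) − 2119 = 15349 t/yr.
Box B: F(B→C) = (15349 + 3075) − 8491 = 9933.0 t/yr.
Box C throughput = its input = 9933.0 t/yr; τ = 183600 / 9933.0 = 18.48 yr.

18.5 yr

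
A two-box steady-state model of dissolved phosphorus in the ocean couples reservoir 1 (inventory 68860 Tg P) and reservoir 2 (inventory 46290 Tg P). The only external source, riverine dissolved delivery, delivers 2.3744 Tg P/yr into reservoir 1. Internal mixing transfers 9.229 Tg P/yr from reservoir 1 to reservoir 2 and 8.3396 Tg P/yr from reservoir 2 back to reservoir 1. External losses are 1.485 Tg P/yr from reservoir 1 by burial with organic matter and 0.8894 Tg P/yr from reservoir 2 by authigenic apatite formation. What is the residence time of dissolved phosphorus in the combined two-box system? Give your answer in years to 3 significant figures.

Treat the two boxes together as one reservoir: the mixing fluxes between them are internal recycling, so τ = ΣM / Σ(external losses).
M_total = 68860 + 46290 = 115150 Tg P.
ΣF_external_out = 1.485 + 0.8894 = 2.3744 Tg P/yr.
τ = M_total / ΣF_ext = 115150 / 2.3744 = 48500 yr.

48500 yr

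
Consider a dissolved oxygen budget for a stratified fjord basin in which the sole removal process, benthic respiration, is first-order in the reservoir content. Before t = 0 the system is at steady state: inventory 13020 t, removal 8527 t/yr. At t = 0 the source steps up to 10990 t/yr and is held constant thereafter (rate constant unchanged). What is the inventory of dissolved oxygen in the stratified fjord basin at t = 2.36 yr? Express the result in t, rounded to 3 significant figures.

16000 t

τ = M₀/F₀ = 13020/8527 = 1.527 yr; rate constant k = 1/τ.
New steady state M_∞ = F₁/k = F₁·τ = 10990 × 1.527 = 16781 t.
M(t) = M_∞ + (M₀ − M_∞)·e^(−t/τ); t/τ = 2.36/1.527 = 1.546, so e^(−t/τ) = 0.2132.
M(t) = 16781 − 3761 × 0.2132 = 15979 t.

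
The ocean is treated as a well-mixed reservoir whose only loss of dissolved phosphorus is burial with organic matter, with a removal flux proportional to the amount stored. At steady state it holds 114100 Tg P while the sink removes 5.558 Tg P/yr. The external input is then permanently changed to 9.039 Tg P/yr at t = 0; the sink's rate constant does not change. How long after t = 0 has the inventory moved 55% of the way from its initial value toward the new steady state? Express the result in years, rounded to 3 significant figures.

16400 yr

τ = M₀/F₀ = 114100/5.558 = 20530 yr.
The remaining gap fraction is e^(−t/τ); 55% covered ⇒ e^(−t/τ) = 0.450.
t = −τ ln(0.450) = 20530 × 0.7985 = 16390 yr.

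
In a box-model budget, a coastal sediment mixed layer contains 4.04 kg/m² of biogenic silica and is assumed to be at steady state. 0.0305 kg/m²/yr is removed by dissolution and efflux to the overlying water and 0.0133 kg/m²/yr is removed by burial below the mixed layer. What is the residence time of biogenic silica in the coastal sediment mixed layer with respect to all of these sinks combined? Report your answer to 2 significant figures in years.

Total removal flux = 0.0305 + 0.0133 = 0.043800 kg/m²/yr.
τ = M / ΣF_out = 4.04 / 0.043800 = 92.24 yr.

92 yr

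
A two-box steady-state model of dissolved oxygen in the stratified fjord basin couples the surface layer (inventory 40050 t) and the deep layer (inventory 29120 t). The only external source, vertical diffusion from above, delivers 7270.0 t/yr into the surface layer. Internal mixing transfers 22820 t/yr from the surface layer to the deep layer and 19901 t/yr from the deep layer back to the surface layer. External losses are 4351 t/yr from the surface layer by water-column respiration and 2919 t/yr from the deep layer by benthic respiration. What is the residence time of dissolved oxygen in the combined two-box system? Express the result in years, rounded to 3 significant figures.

9.51 yr

For the system as a whole, the A↔B exchange is internal and contributes nothing to the throughput; only the external sinks remove mass.
M_total = 40050 + 29120 = 69170 t.
ΣF_external_out = 4351 + 2919 = 7270.0 t/yr.
τ = M_total / ΣF_ext = 69170 / 7270.0 = 9.514 yr.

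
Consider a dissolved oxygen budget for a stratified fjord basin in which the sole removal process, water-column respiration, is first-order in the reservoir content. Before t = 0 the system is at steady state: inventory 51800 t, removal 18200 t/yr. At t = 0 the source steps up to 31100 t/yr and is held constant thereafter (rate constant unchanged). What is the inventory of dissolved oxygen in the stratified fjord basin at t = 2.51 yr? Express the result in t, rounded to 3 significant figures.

τ = M₀/F₀ = 51800/18200 = 2.846 yr; rate constant k = 1/τ.
New steady state M_∞ = F₁/k = F₁·τ = 31100 × 2.846 = 88515 t.
M(t) = M_∞ + (M₀ − M_∞)·e^(−t/τ); t/τ = 2.51/2.846 = 0.8819, so e^(−t/τ) = 0.4140.
M(t) = 88515 − 36720 × 0.4140 = 73315 t.

73300 t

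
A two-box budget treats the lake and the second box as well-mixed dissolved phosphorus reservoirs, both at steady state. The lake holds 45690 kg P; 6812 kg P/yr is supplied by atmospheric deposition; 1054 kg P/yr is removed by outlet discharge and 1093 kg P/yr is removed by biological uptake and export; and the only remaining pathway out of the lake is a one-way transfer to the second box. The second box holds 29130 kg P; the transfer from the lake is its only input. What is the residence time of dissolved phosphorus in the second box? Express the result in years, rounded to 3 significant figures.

6.24 yr

Balance the lake: ΣF_in = 6812.0 kg P/yr.
Transfer to the second box = ΣF_in − (1054 + 1093) = 4665.0 kg P/yr.
At steady state the output of the second box equals its input, 4665.0 kg P/yr.
τ = M / F = 29130 / 4665.0 = 6.244 yr.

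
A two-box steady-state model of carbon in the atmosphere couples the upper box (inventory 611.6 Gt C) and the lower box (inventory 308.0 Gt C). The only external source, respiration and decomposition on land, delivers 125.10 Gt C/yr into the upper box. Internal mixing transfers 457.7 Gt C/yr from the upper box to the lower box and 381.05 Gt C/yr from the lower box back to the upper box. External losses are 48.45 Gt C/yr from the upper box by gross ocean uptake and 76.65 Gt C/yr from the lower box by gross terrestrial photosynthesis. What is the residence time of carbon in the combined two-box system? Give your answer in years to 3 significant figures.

For the system as a whole, the A↔B exchange is internal and contributes nothing to the throughput; only the external sinks remove mass.
M_total = 611.6 + 308.0 = 919.60 Gt C.
ΣF_external_out = 48.45 + 76.65 = 125.10 Gt C/yr.
τ = M_total / ΣF_ext = 919.60 / 125.10 = 7.351 yr.

7.35 yr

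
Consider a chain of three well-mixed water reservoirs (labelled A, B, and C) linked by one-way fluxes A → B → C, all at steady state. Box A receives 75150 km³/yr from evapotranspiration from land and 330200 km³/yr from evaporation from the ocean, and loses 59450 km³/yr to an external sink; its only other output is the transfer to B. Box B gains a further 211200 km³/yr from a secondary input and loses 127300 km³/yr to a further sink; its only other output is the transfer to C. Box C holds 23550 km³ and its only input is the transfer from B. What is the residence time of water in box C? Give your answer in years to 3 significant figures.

0.0548 yr

Box A: F(A→B) = (75150 + 330200) − 59450 = 345900 km³/yr.
Box B: F(B→C) = (345900 + 211200) − 127300 = 429800 km³/yr.
Box C throughput = its input = 429800 km³/yr; τ = 23550 / 429800 = 0.05479 yr.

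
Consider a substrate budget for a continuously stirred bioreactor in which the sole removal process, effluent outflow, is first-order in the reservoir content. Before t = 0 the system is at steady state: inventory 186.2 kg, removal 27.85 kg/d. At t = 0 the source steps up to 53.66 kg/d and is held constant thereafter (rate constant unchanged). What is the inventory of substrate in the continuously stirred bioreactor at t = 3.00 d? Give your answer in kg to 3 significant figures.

249 kg

The sink rate constant is k = F₀/M₀ = 27.85/186.2 = 0.1496 d⁻¹.
Solving dM/dt = F₁ − kM with M(0) = M₀ gives M(t) = F₁/k + (M₀ − F₁/k)·e^(−kt).
F₁/k = 53.66/0.1496 = 358.76 kg; kt = 0.1496 × 3.00 = 0.4487, e^(−kt) = 0.6385.
M(3.00) = 358.76 + (186.2 − 358.76) × 0.6385 = 358.76 − 110.2 = 248.59 kg.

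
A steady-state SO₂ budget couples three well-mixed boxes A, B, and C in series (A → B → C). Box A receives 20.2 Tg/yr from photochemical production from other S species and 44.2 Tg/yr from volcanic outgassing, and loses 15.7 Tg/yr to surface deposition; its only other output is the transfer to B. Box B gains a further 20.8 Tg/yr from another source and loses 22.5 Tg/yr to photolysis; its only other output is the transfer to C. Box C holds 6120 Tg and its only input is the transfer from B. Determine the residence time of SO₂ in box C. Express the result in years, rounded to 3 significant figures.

130 yr

Box A: F(A→B) = (20.2 + 44.2) − 15.7 = 48.700 Tg/yr.
Box B: F(B→C) = (48.700 + 20.8) − 22.5 = 47.000 Tg/yr.
Box C throughput = its input = 47.000 Tg/yr; τ = 6120 / 47.000 = 130.2 yr.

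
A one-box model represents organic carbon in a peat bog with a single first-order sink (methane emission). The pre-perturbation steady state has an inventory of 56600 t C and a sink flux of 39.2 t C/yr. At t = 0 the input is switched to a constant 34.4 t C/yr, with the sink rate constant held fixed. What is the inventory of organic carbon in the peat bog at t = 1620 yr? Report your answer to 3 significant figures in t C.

τ = M₀/F₀ = 56600/39.2 = 1444 yr; rate constant k = 1/τ.
New steady state M_∞ = F₁/k = F₁·τ = 34.4 × 1444 = 49669 t C.
M(t) = M_∞ + (M₀ − M_∞)·e^(−t/τ); t/τ = 1620/1444 = 1.122, so e^(−t/τ) = 0.3256.
M(t) = 49669 + 6931 × 0.3256 = 51926 t C.

51900 t C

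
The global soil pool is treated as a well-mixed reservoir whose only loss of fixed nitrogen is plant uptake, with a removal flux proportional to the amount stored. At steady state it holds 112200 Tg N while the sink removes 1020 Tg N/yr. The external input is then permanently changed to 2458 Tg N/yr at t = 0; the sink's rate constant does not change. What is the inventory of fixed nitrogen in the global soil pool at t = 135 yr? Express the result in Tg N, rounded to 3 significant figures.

The sink rate constant is k = F₀/M₀ = 1020/112200 = 0.009091 yr⁻¹.
Solving dM/dt = F₁ − kM with M(0) = M₀ gives M(t) = F₁/k + (M₀ − F₁/k)·e^(−kt).
F₁/k = 2458/0.009091 = 270380 Tg N; kt = 0.009091 × 135 = 1.227, e^(−kt) = 0.2931.
M(135) = 270380 + (112200 − 270380) × 0.2931 = 270380 − 46360 = 224020 Tg N.

224000 Tg N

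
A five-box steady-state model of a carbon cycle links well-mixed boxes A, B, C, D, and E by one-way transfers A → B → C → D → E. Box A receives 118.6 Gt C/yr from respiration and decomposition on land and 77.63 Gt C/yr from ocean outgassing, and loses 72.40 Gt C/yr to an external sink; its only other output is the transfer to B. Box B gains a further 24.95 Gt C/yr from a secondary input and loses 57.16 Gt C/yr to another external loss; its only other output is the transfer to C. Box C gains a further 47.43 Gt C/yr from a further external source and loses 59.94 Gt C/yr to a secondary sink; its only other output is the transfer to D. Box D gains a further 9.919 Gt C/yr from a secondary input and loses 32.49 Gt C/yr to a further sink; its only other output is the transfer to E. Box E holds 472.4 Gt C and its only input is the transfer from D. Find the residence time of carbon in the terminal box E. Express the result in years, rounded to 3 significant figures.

Box A: F(A→B) = (118.6 + 77.63) − 72.40 = 123.83 Gt C/yr.
Box B: F(B→C) = (123.83 + 24.95) − 57.16 = 91.620 Gt C/yr.
Box C: F(C→D) = (91.620 + 47.43) − 59.94 = 79.110 Gt C/yr.
Box D: F(D→E) = (79.110 + 9.919) − 32.49 = 56.539 Gt C/yr.
Box E throughput = its input = 56.539 Gt C/yr; τ = 472.4 / 56.539 = 8.355 yr.

8.36 yr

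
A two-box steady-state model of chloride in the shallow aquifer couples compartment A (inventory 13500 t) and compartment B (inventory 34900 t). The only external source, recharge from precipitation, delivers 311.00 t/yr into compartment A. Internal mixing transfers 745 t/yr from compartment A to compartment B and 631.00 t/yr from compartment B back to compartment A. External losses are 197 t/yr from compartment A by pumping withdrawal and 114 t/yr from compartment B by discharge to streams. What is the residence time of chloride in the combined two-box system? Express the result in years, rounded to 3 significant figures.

Residence time in the combined system uses the total inventory and the total *external* removal — internal exchanges between the two boxes cancel.
M_total = 13500 + 34900 = 48400 t.
ΣF_external_out = 197 + 114 = 311.00 t/yr.
τ = M_total / ΣF_ext = 48400 / 311.00 = 155.6 yr.

156 yr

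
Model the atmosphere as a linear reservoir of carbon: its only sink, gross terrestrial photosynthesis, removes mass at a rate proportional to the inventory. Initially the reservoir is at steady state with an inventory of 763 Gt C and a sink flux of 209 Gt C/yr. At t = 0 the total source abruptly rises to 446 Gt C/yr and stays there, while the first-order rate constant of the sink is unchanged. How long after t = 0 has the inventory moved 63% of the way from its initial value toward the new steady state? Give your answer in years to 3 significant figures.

τ = M₀/F₀ = 763/209 = 3.651 yr.
The remaining gap fraction is e^(−t/τ); 63% covered ⇒ e^(−t/τ) = 0.370.
t = −τ ln(0.370) = 3.651 × 0.9943 = 3.630 yr.

3.63 yr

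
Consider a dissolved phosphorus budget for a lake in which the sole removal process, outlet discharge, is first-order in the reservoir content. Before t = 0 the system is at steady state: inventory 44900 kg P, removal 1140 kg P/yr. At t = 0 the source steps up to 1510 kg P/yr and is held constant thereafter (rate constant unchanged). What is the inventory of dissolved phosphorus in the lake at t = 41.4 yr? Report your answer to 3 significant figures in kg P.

54400 kg P

τ = M₀/F₀ = 44900/1140 = 39.39 yr; rate constant k = 1/τ.
New steady state M_∞ = F₁/k = F₁·τ = 1510 × 39.39 = 59473 kg P.
M(t) = M_∞ + (M₀ − M_∞)·e^(−t/τ); t/τ = 41.4/39.39 = 1.051, so e^(−t/τ) = 0.3495.
M(t) = 59473 − 14570 × 0.3495 = 54379 kg P.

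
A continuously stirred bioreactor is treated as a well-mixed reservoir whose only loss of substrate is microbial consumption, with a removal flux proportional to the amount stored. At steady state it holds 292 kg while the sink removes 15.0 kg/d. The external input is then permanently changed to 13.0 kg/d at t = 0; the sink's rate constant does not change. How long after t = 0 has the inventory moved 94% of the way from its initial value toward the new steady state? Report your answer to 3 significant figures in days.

54.8 d

τ = M₀/F₀ = 292/15.0 = 19.47 d.
The remaining gap fraction is e^(−t/τ); 94% covered ⇒ e^(−t/τ) = 0.0600.
t = −τ ln(0.0600) = 19.47 × 2.813 = 54.77 d.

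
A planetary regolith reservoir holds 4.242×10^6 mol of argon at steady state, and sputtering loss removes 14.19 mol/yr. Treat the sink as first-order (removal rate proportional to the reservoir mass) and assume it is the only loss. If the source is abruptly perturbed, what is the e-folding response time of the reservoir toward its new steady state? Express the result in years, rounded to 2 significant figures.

300000 yr

For a linear reservoir the response time equals the residence time τ = M/F.
τ = 4.242×10^6 / 14.19 = 298900 yr.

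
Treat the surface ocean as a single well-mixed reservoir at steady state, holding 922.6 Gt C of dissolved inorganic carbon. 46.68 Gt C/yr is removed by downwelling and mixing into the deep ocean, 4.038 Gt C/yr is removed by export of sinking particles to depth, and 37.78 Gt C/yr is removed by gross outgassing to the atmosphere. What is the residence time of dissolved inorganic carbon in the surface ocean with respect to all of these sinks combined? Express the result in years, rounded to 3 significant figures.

Total removal flux = 46.68 + 4.038 + 37.78 = 88.498 Gt C/yr.
τ = M / ΣF_out = 922.6 / 88.498 = 10.43 yr.

10.4 yr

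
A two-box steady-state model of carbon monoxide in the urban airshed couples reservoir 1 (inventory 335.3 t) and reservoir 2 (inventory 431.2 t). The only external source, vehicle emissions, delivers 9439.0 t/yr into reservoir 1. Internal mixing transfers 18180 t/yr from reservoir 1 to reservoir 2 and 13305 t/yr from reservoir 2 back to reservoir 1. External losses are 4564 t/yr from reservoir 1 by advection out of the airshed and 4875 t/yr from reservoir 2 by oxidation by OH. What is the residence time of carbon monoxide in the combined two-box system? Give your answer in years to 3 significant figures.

Treat the two boxes together as one reservoir: the mixing fluxes between them are internal recycling, so τ = ΣM / Σ(external losses).
M_total = 335.3 + 431.2 = 766.50 t.
ΣF_external_out = 4564 + 4875 = 9439.0 t/yr.
τ = M_total / ΣF_ext = 766.50 / 9439.0 = 0.08121 yr.

0.0812 yr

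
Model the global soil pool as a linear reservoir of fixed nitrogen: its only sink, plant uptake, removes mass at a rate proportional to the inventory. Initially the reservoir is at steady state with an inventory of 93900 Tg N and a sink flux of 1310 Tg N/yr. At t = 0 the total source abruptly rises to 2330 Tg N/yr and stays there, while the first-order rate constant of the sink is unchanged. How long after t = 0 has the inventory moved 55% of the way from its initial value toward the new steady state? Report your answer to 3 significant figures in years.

57.2 yr

τ = M₀/F₀ = 93900/1310 = 71.68 yr.
The remaining gap fraction is e^(−t/τ); 55% covered ⇒ e^(−t/τ) = 0.450.
t = −τ ln(0.450) = 71.68 × 0.7985 = 57.24 yr.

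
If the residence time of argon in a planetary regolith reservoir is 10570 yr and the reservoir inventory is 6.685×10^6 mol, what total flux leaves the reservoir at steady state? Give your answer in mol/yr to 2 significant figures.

F = M / τ = 6.685×10^6 / 10570 = 632.5 mol/yr.

630 mol/yr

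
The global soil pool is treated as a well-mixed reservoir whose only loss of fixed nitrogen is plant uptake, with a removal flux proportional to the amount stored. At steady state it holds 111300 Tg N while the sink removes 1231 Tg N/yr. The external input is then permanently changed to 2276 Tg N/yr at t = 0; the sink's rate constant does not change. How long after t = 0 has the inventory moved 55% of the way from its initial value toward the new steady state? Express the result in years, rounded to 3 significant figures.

τ = M₀/F₀ = 111300/1231 = 90.41 yr.
The remaining gap fraction is e^(−t/τ); 55% covered ⇒ e^(−t/τ) = 0.450.
t = −τ ln(0.450) = 90.41 × 0.7985 = 72.20 yr.

72.2 yr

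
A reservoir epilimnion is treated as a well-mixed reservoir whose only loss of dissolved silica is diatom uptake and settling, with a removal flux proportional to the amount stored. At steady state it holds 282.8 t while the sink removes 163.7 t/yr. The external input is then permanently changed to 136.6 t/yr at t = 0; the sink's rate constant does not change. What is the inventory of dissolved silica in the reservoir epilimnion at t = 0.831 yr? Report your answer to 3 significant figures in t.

Residence time τ = M₀/F₀ = 1.728 yr. The eventual steady state is M_∞ = M₀·(F₁/F₀) = 282.8 × 136.6/163.7 = 235.98 t.
The anomaly ΔM(t) = M(t) − M_∞ decays as ΔM₀·e^(−t/τ) with ΔM₀ = 282.8 − 235.98 = 46.82 t.
At t = 0.831 yr, e^(−t/τ) = e^(−0.4810) = 0.6181, so ΔM = 28.94 t and M = 235.98 + 28.94 = 264.92 t.

265 t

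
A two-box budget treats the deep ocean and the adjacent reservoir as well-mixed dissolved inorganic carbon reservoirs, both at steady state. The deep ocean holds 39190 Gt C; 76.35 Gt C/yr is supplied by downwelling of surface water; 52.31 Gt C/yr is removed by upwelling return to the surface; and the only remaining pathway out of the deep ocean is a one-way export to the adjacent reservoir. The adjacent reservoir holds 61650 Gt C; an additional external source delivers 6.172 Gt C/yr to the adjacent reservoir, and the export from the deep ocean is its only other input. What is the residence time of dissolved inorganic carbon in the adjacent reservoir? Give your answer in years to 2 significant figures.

Balance the deep ocean: ΣF_in = 76.350 Gt C/yr.
Export to the adjacent reservoir = ΣF_in − (52.31) = 24.040 Gt C/yr.
Total input to the adjacent reservoir = 24.040 + 6.172 = 30.212 Gt C/yr; at steady state this equals its total output.
τ = M / F = 61650 / 30.212 = 2041 yr.

2000 yr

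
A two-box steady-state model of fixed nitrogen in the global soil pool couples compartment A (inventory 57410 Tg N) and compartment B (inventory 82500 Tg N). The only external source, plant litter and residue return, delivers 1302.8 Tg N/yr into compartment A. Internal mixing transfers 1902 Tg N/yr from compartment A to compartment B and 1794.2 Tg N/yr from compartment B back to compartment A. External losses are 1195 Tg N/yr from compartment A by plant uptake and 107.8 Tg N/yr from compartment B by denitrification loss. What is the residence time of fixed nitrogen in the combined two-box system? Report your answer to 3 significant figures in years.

107 yr

Treat the two boxes together as one reservoir: the mixing fluxes between them are internal recycling, so τ = ΣM / Σ(external losses).
M_total = 57410 + 82500 = 139910 Tg N.
ΣF_external_out = 1195 + 107.8 = 1302.8 Tg N/yr.
τ = M_total / ΣF_ext = 139910 / 1302.8 = 107.4 yr.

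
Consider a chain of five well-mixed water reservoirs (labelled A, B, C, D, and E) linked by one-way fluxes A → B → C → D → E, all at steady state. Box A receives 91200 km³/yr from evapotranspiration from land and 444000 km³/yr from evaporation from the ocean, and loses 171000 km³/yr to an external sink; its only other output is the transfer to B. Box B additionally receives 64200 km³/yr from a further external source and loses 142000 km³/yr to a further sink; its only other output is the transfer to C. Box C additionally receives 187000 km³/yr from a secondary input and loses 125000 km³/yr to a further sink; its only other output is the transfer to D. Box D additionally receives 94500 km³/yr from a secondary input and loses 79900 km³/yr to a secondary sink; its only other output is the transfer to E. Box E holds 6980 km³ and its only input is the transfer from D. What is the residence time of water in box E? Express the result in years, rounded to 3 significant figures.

0.0192 yr

Box A: F(A→B) = (91200 + 444000) − 171000 = 364200 km³/yr.
Box B: F(B→C) = (364200 + 64200) − 142000 = 286400 km³/yr.
Box C: F(C→D) = (286400 + 187000) − 125000 = 348400 km³/yr.
Box D: F(D→E) = (348400 + 94500) − 79900 = 363000 km³/yr.
Box E throughput = its input = 363000 km³/yr; τ = 6980 / 363000 = 0.01923 yr.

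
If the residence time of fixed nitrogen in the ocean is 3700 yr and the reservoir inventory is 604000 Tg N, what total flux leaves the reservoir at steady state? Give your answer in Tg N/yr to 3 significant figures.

163 Tg N/yr

F = M / τ = 604000 / 3700 = 163.2 Tg N/yr.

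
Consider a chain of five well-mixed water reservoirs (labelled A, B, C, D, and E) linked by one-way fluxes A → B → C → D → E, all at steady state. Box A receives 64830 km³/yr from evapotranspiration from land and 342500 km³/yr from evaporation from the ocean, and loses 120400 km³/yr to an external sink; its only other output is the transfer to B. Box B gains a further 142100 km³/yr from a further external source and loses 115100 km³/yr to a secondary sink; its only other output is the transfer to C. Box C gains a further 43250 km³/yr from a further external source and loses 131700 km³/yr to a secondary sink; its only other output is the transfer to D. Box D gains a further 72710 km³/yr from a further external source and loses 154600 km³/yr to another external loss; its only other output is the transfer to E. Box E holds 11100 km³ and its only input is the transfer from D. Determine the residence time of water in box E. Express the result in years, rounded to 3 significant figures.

0.0773 yr

Box A: F(A→B) = (64830 + 342500) − 120400 = 286930 km³/yr.
Box B: F(B→C) = (286930 + 142100) − 115100 = 313930 km³/yr.
Box C: F(C→D) = (313930 + 43250) − 131700 = 225480 km³/yr.
Box D: F(D→E) = (225480 + 72710) − 154600 = 143590 km³/yr.
Box E throughput = its input = 143590 km³/yr; τ = 11100 / 143590 = 0.07730 yr.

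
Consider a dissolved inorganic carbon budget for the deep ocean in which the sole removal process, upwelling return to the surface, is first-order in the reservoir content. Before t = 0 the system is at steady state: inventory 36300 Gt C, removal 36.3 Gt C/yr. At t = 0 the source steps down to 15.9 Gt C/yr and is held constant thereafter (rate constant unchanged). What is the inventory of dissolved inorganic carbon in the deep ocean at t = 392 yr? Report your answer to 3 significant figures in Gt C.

Residence time τ = M₀/F₀ = 1000 yr. The eventual steady state is M_∞ = M₀·(F₁/F₀) = 36300 × 15.9/36.3 = 15900 Gt C.
The anomaly ΔM(t) = M(t) − M_∞ decays as ΔM₀·e^(−t/τ) with ΔM₀ = 36300 − 15900 = 20400 Gt C.
At t = 392 yr, e^(−t/τ) = e^(−0.3920) = 0.6757, so ΔM = 13780 Gt C and M = 15900 + 13780 = 29684 Gt C.

29700 Gt C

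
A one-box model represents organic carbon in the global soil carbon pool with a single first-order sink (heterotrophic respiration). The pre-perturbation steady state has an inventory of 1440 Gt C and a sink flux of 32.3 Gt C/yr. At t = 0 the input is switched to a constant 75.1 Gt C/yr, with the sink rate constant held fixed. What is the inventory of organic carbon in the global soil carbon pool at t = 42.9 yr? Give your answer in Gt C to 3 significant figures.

Residence time τ = M₀/F₀ = 44.58 yr. The eventual steady state is M_∞ = M₀·(F₁/F₀) = 1440 × 75.1/32.3 = 3348.1 Gt C.
The anomaly ΔM(t) = M(t) − M_∞ decays as ΔM₀·e^(−t/τ) with ΔM₀ = 1440 − 3348.1 = −1908 Gt C.
At t = 42.9 yr, e^(−t/τ) = e^(−0.9623) = 0.3820, so ΔM = −728.9 Gt C and M = 3348.1 − 728.9 = 2619.2 Gt C.

2620 Gt C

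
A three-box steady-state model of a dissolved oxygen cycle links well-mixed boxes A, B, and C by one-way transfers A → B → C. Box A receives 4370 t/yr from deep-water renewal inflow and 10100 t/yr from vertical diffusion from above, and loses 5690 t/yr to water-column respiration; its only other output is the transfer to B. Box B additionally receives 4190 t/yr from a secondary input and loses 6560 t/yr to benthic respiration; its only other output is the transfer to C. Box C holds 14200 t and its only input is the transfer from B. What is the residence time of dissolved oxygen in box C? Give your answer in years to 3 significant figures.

Box A: F(A→B) = (4370 + 10100) − 5690 = 8780.0 t/yr.
Box B: F(B→C) = (8780.0 + 4190) − 6560 = 6410.0 t/yr.
Box C throughput = its input = 6410.0 t/yr; τ = 14200 / 6410.0 = 2.215 yr.

2.22 yr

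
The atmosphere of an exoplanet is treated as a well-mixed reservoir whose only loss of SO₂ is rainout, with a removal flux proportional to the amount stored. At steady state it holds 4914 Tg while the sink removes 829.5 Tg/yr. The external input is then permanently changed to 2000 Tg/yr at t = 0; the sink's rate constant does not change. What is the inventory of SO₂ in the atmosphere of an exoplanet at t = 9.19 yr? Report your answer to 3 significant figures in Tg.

10400 Tg

Residence time τ = M₀/F₀ = 5.924 yr. The eventual steady state is M_∞ = M₀·(F₁/F₀) = 4914 × 2000/829.5 = 11848 Tg.
The anomaly ΔM(t) = M(t) − M_∞ decays as ΔM₀·e^(−t/τ) with ΔM₀ = 4914 − 11848 = −6934 Tg.
At t = 9.19 yr, e^(−t/τ) = e^(−1.551) = 0.2120, so ΔM = −1470 Tg and M = 11848 − 1470 = 10378 Tg.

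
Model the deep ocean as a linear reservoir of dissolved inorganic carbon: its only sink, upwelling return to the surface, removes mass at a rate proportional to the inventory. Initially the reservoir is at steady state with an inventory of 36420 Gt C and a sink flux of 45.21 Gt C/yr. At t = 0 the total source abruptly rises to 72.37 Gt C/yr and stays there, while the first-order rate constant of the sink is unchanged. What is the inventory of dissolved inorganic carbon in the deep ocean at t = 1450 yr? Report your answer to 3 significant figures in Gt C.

54700 Gt C

The sink rate constant is k = F₀/M₀ = 45.21/36420 = 0.001241 yr⁻¹.
Solving dM/dt = F₁ − kM with M(0) = M₀ gives M(t) = F₁/k + (M₀ − F₁/k)·e^(−kt).
F₁/k = 72.37/0.001241 = 58299 Gt C; kt = 0.001241 × 1450 = 1.800, e^(−kt) = 0.1653.
M(1450) = 58299 + (36420 − 58299) × 0.1653 = 58299 − 3617 = 54683 Gt C.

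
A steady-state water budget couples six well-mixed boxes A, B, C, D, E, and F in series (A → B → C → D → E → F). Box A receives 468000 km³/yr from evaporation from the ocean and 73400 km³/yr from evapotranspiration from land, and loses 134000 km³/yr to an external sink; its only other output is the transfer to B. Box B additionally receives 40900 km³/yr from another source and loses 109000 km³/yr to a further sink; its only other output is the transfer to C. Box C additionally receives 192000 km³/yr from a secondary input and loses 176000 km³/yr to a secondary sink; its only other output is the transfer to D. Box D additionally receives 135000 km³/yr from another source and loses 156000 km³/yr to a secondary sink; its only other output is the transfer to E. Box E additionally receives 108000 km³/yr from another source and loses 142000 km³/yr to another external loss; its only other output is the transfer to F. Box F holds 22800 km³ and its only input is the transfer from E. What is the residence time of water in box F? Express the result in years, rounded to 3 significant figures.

Box A: F(A→B) = (468000 + 73400) − 134000 = 407400 km³/yr.
Box B: F(B→C) = (407400 + 40900) − 109000 = 339300 km³/yr.
Box C: F(C→D) = (339300 + 192000) − 176000 = 355300 km³/yr.
Box D: F(D→E) = (355300 + 135000) − 156000 = 334300 km³/yr.
Box E: F(E→F) = (334300 + 108000) − 142000 = 300300 km³/yr.
Box F throughput = its input = 300300 km³/yr; τ = 22800 / 300300 = 0.07592 yr.

0.0759 yr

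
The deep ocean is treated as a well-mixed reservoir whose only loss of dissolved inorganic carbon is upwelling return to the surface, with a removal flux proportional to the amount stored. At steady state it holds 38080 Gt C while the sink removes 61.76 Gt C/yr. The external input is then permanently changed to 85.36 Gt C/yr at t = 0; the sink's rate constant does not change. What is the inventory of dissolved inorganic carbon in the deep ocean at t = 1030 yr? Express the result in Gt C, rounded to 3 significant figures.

49900 Gt C

Residence time τ = M₀/F₀ = 616.6 yr. The eventual steady state is M_∞ = M₀·(F₁/F₀) = 38080 × 85.36/61.76 = 52631 Gt C.
The anomaly ΔM(t) = M(t) − M_∞ decays as ΔM₀·e^(−t/τ) with ΔM₀ = 38080 − 52631 = −14550 Gt C.
At t = 1030 yr, e^(−t/τ) = e^(−1.671) = 0.1882, so ΔM = −2738 Gt C and M = 52631 − 2738 = 49893 Gt C.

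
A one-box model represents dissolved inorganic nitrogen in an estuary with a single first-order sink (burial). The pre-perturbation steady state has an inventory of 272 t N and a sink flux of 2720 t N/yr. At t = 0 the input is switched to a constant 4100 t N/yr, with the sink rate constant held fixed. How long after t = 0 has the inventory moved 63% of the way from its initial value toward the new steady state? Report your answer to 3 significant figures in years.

τ = M₀/F₀ = 272/2720 = 0.1000 yr.
The remaining gap fraction is e^(−t/τ); 63% covered ⇒ e^(−t/τ) = 0.370.
t = −τ ln(0.370) = 0.1000 × 0.9943 = 0.09943 yr.

0.0994 yr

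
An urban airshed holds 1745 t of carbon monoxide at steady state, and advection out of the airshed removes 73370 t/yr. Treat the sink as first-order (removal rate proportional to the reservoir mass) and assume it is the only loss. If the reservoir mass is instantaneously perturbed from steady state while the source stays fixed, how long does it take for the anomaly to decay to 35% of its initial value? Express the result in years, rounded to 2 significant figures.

For a linear reservoir the anomaly decays as exp(−t/τ) with τ = M/F = 1745/73370 = 0.02378 yr.
exp(−t/τ) = 0.35 ⇒ t = −τ ln(0.35) = 0.02378 × 1.050 = 0.02497 yr.

0.025 yr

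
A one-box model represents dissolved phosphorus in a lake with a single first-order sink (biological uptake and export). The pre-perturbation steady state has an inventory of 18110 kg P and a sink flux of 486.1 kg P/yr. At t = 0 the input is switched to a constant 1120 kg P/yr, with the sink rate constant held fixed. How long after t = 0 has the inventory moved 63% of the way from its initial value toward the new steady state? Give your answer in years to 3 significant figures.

37.0 yr

τ = M₀/F₀ = 18110/486.1 = 37.26 yr.
The remaining gap fraction is e^(−t/τ); 63% covered ⇒ e^(−t/τ) = 0.370.
t = −τ ln(0.370) = 37.26 × 0.9943 = 37.04 yr.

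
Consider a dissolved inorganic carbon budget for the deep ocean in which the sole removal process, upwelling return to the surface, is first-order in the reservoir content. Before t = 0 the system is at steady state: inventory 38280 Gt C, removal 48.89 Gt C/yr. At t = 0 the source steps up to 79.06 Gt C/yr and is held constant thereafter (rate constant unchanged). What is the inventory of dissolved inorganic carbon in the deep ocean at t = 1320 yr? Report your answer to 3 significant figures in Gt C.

The sink rate constant is k = F₀/M₀ = 48.89/38280 = 0.001277 yr⁻¹.
Solving dM/dt = F₁ − kM with M(0) = M₀ gives M(t) = F₁/k + (M₀ − F₁/k)·e^(−kt).
F₁/k = 79.06/0.001277 = 61903 Gt C; kt = 0.001277 × 1320 = 1.686, e^(−kt) = 0.1853.
M(1320) = 61903 + (38280 − 61903) × 0.1853 = 61903 − 4377 = 57526 Gt C.

57500 Gt C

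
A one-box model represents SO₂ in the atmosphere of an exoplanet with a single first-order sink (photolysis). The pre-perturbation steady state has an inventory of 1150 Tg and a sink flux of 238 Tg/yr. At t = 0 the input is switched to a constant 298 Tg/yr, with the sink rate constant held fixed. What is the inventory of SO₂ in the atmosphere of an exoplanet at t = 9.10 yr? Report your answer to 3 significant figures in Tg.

τ = M₀/F₀ = 1150/238 = 4.832 yr; rate constant k = 1/τ.
New steady state M_∞ = F₁/k = F₁·τ = 298 × 4.832 = 1439.9 Tg.
M(t) = M_∞ + (M₀ − M_∞)·e^(−t/τ); t/τ = 9.10/4.832 = 1.883, so e^(−t/τ) = 0.1521.
M(t) = 1439.9 − 289.9 × 0.1521 = 1395.8 Tg.

1400 Tg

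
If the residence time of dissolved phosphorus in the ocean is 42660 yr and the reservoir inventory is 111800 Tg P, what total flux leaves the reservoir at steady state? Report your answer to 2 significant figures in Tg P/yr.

F = M / τ = 111800 / 42660 = 2.621 Tg P/yr.

2.6 Tg P/yr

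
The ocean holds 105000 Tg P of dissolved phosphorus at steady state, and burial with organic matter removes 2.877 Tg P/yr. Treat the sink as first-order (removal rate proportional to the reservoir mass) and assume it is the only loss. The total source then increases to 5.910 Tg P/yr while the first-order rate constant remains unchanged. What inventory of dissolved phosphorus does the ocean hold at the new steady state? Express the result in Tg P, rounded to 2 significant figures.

Rate constant k = F/M = 2.877 / 105000 = 2.740×10^-5 yr⁻¹.
At the new steady state, source = k·M_new ⇒ M_new = 5.910 / 2.740×10^-5 = 215700 Tg P.
(Equivalently M_new = M × F_new/F_old = 105000 × 5.910/2.877.)

220000 Tg P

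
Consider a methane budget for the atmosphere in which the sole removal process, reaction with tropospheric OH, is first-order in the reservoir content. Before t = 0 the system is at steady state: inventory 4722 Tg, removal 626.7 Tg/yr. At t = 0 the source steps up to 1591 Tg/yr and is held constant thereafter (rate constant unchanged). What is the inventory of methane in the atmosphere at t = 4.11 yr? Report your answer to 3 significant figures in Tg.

7780 Tg

Residence time τ = M₀/F₀ = 7.535 yr. The eventual steady state is M_∞ = M₀·(F₁/F₀) = 4722 × 1591/626.7 = 11988 Tg.
The anomaly ΔM(t) = M(t) − M_∞ decays as ΔM₀·e^(−t/τ) with ΔM₀ = 4722 − 11988 = −7266 Tg.
At t = 4.11 yr, e^(−t/τ) = e^(−0.5455) = 0.5796, so ΔM = −4211 Tg and M = 11988 − 4211 = 7776.8 Tg.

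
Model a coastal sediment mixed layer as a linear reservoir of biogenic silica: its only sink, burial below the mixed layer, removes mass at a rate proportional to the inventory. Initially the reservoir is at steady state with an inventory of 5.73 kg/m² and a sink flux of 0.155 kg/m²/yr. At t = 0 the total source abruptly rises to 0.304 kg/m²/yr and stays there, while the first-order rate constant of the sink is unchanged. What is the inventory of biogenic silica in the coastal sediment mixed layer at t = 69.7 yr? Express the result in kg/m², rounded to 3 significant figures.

10.4 kg/m²

The sink rate constant is k = F₀/M₀ = 0.155/5.73 = 0.02705 yr⁻¹.
Solving dM/dt = F₁ − kM with M(0) = M₀ gives M(t) = F₁/k + (M₀ − F₁/k)·e^(−kt).
F₁/k = 0.304/0.02705 = 11.238 kg/m²; kt = 0.02705 × 69.7 = 1.885, e^(−kt) = 0.1518.
M(69.7) = 11.238 + (5.73 − 11.238) × 0.1518 = 11.238 − 0.8359 = 10.402 kg/m².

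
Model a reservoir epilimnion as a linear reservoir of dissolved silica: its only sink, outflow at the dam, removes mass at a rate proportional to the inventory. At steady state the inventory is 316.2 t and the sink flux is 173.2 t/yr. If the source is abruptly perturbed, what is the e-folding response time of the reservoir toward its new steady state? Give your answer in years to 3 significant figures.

For a linear reservoir the response time equals the residence time τ = M/F.
τ = 316.2 / 173.2 = 1.826 yr.

1.83 yr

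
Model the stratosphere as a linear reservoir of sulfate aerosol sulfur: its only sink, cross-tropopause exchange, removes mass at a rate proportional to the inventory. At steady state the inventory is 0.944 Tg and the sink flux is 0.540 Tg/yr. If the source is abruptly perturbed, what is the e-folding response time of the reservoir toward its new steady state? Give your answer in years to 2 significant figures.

1.7 yr

For a linear reservoir the response time equals the residence time τ = M/F.
τ = 0.944 / 0.540 = 1.748 yr.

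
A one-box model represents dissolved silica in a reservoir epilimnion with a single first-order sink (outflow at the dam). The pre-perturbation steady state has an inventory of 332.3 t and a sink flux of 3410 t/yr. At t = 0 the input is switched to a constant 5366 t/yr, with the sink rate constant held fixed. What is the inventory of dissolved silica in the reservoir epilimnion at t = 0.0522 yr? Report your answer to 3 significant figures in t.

411 t

The sink rate constant is k = F₀/M₀ = 3410/332.3 = 10.26 yr⁻¹.
Solving dM/dt = F₁ − kM with M(0) = M₀ gives M(t) = F₁/k + (M₀ − F₁/k)·e^(−kt).
F₁/k = 5366/10.26 = 522.91 t; kt = 10.26 × 0.0522 = 0.5357, e^(−kt) = 0.5853.
M(0.0522) = 522.91 + (332.3 − 522.91) × 0.5853 = 522.91 − 111.6 = 411.35 t.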